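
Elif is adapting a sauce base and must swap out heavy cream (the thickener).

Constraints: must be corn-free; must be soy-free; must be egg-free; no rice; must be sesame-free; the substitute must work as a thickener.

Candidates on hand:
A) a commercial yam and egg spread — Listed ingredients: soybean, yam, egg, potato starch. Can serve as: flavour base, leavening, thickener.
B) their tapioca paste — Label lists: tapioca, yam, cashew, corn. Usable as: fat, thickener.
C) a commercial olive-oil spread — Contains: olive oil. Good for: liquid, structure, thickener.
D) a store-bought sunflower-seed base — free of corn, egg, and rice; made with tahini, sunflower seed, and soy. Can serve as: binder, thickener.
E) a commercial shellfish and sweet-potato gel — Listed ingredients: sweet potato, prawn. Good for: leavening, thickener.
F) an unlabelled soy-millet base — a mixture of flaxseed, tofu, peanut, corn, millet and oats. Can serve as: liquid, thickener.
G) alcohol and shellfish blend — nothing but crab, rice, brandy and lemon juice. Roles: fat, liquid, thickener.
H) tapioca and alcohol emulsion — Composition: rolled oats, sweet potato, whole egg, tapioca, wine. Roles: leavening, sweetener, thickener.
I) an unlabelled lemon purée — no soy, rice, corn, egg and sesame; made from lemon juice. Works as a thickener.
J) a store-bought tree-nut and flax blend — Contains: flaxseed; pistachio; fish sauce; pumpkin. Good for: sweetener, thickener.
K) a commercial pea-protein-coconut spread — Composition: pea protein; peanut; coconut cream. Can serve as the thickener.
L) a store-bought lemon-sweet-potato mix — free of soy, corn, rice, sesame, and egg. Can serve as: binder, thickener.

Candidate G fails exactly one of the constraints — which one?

rice-free

usable as a thickener: satisfied
egg-free: satisfied
corn-free: satisfied
sesame-free: satisfied
soy-free: satisfied
rice-free: has rice — fails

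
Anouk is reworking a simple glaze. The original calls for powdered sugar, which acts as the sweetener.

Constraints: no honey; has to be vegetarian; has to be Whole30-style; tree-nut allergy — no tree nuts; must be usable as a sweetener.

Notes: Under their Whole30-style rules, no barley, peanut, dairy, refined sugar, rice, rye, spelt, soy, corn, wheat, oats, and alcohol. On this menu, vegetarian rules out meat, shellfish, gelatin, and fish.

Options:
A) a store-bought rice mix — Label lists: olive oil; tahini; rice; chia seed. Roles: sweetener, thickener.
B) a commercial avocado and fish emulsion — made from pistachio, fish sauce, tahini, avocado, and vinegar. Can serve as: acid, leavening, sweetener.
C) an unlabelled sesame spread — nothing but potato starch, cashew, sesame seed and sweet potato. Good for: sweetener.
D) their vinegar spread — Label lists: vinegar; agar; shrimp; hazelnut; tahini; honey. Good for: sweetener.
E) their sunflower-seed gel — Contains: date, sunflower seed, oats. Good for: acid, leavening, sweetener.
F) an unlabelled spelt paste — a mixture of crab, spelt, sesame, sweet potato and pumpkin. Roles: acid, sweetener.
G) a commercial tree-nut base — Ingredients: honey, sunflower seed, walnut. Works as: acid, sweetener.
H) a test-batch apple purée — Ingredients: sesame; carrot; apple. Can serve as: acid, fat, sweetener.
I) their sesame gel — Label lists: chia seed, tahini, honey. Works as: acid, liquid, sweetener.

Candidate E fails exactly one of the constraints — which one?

usable as a sweetener: satisfied
Whole30-style: has oats — fails
vegetarian: satisfied
tree-nut-free: satisfied
honey-free: satisfied

Whole30-style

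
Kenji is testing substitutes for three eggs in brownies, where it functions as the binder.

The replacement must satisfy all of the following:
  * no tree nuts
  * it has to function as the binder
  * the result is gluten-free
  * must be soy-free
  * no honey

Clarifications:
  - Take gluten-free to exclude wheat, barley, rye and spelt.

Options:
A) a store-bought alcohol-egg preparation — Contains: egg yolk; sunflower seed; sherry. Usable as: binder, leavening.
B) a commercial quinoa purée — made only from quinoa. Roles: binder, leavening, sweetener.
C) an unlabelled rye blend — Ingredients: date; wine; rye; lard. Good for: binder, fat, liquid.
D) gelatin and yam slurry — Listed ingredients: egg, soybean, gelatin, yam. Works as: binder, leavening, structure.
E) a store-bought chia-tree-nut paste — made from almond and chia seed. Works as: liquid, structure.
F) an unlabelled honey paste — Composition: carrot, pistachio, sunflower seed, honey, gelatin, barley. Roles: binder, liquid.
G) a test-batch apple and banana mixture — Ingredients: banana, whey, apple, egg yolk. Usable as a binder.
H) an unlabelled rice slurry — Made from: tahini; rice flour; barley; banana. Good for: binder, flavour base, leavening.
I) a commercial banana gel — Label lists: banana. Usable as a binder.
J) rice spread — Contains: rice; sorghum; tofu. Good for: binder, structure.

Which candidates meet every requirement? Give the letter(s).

A, B, G, I

A: only sherry, egg yolk, and sunflower seed; none excluded — valid
B: nothing on the exclusion list — valid
C: has rye, so not gluten-free — no
D: has soybean, so not soy-free — out
E: not usable as a binder; has almond, so not tree-nut-free — out
F: has barley, so not gluten-free; has pistachio, so not tree-nut-free (and 1 more) — no
G: gluten-free, no tree nuts — keep
H: has barley, so not gluten-free — no
I: only banana; none excluded — keep
J: has tofu, so not soy-free — no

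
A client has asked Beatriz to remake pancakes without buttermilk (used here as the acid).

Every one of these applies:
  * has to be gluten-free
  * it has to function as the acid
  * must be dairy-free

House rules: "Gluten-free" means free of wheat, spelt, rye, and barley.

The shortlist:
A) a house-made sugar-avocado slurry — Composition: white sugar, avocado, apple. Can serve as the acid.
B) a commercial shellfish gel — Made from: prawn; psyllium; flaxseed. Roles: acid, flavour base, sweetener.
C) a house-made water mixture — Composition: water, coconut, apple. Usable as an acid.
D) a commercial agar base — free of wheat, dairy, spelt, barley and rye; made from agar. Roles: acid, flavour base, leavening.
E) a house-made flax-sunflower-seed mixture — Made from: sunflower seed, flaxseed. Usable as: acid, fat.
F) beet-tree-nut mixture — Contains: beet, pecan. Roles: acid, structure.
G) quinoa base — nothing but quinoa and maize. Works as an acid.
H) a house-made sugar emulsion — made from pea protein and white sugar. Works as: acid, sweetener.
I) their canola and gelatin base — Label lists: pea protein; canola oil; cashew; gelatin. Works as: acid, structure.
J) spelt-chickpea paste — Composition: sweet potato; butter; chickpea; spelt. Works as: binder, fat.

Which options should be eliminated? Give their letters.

A: works as an acid, gluten-free, no dairy — OK
B: nothing on the exclusion list — keep
C: only coconut, water, and apple; none excluded — valid
D: works as an acid, no dairy, gluten-free — valid
E: only sunflower seed and flaxseed; none excluded — valid
F: works as an acid, gluten-free, no dairy — keep
G: nothing on the exclusion list — valid
H: nothing on the exclusion list — OK
I: all constraints satisfied — OK
J: not usable as an acid; has spelt, so not gluten-free (and 1 more) — out

J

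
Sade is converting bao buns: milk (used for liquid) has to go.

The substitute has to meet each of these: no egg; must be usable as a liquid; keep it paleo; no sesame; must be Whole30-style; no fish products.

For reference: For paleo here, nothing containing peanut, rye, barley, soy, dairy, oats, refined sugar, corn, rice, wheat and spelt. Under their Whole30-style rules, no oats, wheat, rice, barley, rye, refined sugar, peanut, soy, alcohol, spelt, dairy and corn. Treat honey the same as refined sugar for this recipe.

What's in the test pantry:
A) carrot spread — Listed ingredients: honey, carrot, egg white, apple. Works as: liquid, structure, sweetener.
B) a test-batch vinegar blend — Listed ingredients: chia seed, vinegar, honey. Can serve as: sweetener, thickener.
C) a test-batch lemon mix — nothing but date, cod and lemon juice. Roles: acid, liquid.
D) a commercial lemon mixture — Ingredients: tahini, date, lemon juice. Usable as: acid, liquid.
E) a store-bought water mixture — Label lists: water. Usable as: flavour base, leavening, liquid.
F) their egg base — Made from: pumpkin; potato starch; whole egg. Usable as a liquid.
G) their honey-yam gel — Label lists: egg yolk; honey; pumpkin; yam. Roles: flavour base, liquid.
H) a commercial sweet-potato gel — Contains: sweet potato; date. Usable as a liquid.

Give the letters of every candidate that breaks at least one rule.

A: has honey, so not paleo; has honey, so not Whole30-style (and 1 more) — out
B: not usable as a liquid; has honey, so not paleo (and 1 more) — reject
C: has cod, so not fish-free — no
D: has tahini, so not sesame-free — reject
E: works as a liquid, no fish, paleo — OK
F: has whole egg, so not egg-free — out
G: has honey, so not paleo; has honey, so not Whole30-style (and 1 more) — no
H: every rule checks out — OK

A, B, C, D, F, G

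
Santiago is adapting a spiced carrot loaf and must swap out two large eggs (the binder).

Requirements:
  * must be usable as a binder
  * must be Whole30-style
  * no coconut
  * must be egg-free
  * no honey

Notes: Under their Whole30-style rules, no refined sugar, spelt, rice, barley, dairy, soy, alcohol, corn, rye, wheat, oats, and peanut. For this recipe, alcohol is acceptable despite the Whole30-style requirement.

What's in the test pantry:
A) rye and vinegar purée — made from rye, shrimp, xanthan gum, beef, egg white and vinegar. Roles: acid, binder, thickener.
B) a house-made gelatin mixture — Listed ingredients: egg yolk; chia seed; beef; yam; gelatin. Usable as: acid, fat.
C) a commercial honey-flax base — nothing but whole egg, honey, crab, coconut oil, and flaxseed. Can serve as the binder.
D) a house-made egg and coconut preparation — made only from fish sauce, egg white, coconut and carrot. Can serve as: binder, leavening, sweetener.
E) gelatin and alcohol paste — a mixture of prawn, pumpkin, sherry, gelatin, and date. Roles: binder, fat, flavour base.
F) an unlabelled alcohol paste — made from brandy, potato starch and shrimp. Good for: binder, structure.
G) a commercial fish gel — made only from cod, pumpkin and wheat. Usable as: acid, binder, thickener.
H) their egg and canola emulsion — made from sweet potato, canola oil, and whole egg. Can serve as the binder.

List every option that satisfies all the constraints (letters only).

A: has rye, so not Whole30-style; has egg white, so not egg-free — no
B: not usable as a binder; has egg yolk, so not egg-free — reject
C: has whole egg, so not egg-free; has honey, so not honey-free (and 1 more) — reject
D: has egg white, so not egg-free; has coconut, so not coconut-free — no
E: alcohol is permitted under the Whole30-style carve-out; nothing else excluded — OK
F: alcohol is permitted under the Whole30-style carve-out; nothing else excluded — valid
G: has wheat, so not Whole30-style — out
H: has whole egg, so not egg-free — reject

E, F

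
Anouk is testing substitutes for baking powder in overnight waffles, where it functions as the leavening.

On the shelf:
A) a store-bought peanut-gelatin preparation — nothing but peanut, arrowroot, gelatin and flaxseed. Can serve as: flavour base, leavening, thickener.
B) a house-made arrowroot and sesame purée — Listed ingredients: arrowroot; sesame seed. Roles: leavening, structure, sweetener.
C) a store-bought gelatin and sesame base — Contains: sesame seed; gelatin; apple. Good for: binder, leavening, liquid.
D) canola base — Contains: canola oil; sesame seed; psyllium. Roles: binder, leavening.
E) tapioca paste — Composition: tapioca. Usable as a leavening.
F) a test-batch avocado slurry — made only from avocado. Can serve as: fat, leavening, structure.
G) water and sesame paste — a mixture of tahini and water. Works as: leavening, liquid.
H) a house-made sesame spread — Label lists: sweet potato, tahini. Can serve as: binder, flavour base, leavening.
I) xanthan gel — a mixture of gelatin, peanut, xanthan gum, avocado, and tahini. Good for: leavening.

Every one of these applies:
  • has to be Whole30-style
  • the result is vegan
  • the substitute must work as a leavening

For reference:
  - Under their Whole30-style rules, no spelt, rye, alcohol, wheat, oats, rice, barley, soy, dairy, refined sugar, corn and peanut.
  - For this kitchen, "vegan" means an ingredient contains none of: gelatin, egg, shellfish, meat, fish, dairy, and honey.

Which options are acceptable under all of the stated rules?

A: has peanut, so not Whole30-style; has gelatin, so not vegan — reject
B: only sesame seed and arrowroot; none excluded — valid
C: has gelatin, so not vegan — out
D: every rule checks out — valid
E: works as a leavening, vegan, Whole30-style — keep
F: vegan, Whole30-style — valid
G: all constraints satisfied — valid
H: only tahini and sweet potato; none excluded — keep
I: has peanut, so not Whole30-style; has gelatin, so not vegan — out

B, D, E, F, G, H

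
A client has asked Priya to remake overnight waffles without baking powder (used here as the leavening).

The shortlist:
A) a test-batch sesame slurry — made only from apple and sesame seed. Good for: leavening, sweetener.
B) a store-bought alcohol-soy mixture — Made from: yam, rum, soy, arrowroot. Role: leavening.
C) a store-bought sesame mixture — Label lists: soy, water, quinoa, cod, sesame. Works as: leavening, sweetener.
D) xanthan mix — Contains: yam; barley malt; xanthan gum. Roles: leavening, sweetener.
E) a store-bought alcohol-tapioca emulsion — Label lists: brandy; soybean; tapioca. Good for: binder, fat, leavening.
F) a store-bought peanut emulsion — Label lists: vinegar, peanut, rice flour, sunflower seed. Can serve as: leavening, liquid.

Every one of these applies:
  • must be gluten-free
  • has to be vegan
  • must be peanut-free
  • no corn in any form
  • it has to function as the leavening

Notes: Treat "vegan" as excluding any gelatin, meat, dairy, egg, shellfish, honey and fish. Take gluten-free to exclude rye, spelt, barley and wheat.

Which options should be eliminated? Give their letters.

C, D, F

A: every rule checks out — keep
B: works as a leavening, vegan, no corn — keep
C: has cod, so not vegan — out
D: has barley malt, so not gluten-free — reject
E: gluten-free, vegan — valid
F: has peanut, so not peanut-free — no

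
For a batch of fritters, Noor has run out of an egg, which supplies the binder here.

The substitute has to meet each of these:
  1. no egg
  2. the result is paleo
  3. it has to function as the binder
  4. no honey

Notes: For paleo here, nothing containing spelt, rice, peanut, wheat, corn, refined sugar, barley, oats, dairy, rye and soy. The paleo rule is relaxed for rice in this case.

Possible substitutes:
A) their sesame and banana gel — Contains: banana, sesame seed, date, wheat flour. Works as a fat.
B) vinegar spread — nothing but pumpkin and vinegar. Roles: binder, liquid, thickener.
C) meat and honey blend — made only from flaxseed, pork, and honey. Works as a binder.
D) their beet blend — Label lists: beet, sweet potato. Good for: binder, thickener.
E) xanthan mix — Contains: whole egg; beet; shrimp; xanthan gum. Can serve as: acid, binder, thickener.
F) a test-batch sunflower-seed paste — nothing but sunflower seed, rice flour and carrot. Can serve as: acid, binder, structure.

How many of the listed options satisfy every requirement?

3

A: not usable as a binder; has wheat flour, so not paleo — out
B: all constraints satisfied — keep
C: has honey, so not honey-free — out
D: works as a binder, paleo, no egg — valid
E: has whole egg, so not egg-free — out
F: rice is permitted under the paleo carve-out; nothing else excluded — keep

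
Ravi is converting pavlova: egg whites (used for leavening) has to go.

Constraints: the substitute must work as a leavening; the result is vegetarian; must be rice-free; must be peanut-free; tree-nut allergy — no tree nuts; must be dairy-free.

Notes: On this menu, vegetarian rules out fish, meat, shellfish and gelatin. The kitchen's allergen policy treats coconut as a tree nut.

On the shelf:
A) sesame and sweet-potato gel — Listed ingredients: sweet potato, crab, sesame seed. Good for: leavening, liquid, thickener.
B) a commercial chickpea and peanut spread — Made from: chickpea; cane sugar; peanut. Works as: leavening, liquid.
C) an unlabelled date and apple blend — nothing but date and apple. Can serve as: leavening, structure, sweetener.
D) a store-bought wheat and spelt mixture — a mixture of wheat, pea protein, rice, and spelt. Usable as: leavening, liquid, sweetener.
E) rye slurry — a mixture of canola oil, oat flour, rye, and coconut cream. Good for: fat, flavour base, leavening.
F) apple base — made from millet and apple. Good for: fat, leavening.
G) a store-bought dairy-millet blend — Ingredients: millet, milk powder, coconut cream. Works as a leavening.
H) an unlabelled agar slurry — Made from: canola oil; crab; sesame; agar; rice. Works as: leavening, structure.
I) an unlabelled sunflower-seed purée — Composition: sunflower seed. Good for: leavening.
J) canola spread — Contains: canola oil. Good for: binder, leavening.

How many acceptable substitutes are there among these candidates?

4

A: has crab, so not vegetarian — out
B: has peanut, so not peanut-free — out
C: only apple and date; none excluded — keep
D: has rice, so not rice-free — no
E: has coconut cream, so not tree-nut-free — no
F: only apple and millet; none excluded — OK
G: has coconut cream, so not tree-nut-free; has milk powder, so not dairy-free — reject
H: has crab, so not vegetarian; has rice, so not rice-free — reject
I: no peanut, tree-nut-free — OK
J: every rule checks out — OK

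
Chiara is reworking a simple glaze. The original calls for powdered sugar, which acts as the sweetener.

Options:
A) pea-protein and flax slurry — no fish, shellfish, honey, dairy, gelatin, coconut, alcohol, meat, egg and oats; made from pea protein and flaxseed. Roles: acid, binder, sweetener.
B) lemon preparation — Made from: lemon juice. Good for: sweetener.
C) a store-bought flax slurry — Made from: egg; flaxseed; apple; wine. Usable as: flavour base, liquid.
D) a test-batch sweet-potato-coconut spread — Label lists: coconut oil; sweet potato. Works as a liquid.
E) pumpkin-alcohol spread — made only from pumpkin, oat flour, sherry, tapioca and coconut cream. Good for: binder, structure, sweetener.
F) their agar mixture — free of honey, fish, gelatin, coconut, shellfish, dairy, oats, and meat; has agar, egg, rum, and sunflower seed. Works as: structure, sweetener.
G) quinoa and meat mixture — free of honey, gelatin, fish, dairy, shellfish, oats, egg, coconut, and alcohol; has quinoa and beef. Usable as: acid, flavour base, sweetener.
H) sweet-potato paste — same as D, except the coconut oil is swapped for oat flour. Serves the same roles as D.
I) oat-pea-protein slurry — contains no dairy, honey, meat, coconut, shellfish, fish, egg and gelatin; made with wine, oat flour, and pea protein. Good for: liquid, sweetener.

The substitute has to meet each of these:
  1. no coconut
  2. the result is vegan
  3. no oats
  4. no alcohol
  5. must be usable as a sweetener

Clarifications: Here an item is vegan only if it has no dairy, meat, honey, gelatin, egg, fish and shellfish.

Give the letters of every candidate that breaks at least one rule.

A: no coconut, no oats — valid
B: every rule checks out — valid
C: not usable as a sweetener; has egg, so not vegan (and 1 more) — reject
D: not usable as a sweetener; has coconut oil, so not coconut-free — reject
E: has coconut cream, so not coconut-free; has oat flour, so not oat-free (and 1 more) — no
F: has egg, so not vegan; has rum, so not alcohol-free — out
G: has beef, so not vegan — out
H: not usable as a sweetener; has oat flour, so not oat-free — reject
I: has oat flour, so not oat-free; has wine, so not alcohol-free — out

C, D, E, F, G, H, I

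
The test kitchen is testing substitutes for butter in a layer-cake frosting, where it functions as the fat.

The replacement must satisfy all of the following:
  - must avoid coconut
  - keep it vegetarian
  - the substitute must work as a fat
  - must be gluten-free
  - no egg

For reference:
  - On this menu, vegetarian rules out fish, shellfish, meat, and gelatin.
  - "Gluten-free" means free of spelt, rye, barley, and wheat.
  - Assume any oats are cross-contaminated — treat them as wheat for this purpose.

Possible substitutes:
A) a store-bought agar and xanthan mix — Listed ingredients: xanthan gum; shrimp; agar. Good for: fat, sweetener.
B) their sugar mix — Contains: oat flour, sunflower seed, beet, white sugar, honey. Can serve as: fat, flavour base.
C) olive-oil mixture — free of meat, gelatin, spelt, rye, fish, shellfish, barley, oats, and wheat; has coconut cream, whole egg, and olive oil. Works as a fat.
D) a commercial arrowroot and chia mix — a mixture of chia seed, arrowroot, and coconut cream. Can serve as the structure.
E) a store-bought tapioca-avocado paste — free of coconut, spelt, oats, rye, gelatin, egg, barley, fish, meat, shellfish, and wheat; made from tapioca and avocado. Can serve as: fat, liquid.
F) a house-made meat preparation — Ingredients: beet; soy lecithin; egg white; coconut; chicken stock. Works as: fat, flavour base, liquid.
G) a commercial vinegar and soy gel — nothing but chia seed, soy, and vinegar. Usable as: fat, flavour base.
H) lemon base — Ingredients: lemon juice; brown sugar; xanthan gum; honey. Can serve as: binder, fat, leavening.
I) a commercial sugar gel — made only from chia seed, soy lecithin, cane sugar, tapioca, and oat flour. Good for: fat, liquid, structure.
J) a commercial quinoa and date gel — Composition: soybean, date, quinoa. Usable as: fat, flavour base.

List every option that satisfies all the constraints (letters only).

E, G, H, J

A: has shrimp, so not vegetarian — out
B: has oat flour, so not gluten-free — reject
C: has whole egg, so not egg-free; has coconut cream, so not coconut-free — no
D: not usable as a fat; has coconut cream, so not coconut-free — no
E: all constraints satisfied — valid
F: has chicken stock, so not vegetarian; has egg white, so not egg-free (and 1 more) — out
G: only soy, vinegar and chia seed; none excluded — keep
H: honey and brown sugar etc. — none of it excluded — OK
I: has oat flour, so not gluten-free — out
J: no coconut, no egg — keep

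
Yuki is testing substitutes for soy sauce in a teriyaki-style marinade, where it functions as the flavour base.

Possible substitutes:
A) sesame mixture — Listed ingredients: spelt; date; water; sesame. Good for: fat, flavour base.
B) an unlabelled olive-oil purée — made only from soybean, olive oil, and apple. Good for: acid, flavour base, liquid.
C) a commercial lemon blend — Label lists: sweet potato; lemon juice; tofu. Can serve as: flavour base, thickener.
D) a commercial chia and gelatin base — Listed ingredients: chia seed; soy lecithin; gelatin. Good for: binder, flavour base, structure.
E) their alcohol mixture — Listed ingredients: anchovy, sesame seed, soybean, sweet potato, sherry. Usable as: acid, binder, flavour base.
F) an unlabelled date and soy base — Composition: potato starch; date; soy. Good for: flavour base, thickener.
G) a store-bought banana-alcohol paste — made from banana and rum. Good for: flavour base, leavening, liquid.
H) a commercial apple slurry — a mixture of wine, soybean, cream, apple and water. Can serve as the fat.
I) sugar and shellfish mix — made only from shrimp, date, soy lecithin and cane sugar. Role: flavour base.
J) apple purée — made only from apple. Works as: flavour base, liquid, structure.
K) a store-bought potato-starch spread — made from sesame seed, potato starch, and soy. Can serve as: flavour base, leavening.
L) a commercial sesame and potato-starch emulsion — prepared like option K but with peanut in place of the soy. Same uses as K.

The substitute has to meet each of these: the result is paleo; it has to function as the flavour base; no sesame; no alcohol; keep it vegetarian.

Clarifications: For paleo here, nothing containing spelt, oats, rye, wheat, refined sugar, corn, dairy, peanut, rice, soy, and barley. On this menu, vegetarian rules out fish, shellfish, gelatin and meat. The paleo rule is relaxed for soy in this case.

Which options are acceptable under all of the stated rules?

A: has spelt, so not paleo; has sesame, so not sesame-free — reject
B: soy is permitted under the paleo carve-out; nothing else excluded — OK
C: soy is permitted under the paleo carve-out; nothing else excluded — keep
D: has gelatin, so not vegetarian — no
E: has anchovy, so not vegetarian; has sesame seed, so not sesame-free (and 1 more) — no
F: soy is permitted under the paleo carve-out; nothing else excluded — valid
G: has rum, so not alcohol-free — no
H: not usable as a flavour base; has cream, so not paleo (and 1 more) — no
I: has cane sugar, so not paleo; has shrimp, so not vegetarian — reject
J: only apple; none excluded — keep
K: has sesame seed, so not sesame-free — no
L: has peanut, so not paleo; has sesame seed, so not sesame-free — reject

B, C, F, J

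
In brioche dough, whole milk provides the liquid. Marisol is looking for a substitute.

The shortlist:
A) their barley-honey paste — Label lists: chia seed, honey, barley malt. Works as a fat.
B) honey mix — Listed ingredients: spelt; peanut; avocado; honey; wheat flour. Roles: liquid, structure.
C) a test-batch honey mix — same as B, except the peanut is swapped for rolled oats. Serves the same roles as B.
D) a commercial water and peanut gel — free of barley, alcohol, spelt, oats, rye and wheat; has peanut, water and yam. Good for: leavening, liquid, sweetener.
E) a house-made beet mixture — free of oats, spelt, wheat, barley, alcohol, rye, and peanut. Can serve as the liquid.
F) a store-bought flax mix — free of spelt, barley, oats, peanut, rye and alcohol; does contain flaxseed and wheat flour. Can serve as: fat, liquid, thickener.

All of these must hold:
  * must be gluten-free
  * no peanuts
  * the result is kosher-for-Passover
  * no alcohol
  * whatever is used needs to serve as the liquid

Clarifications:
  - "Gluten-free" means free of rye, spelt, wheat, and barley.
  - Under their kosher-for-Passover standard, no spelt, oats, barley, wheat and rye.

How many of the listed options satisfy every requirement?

1

A: not usable as a liquid; has barley malt, so not gluten-free (and 1 more) — out
B: has spelt, so not gluten-free; has spelt, so not kosher-for-Passover (and 1 more) — out
C: has spelt, so not gluten-free; has rolled oats, so not kosher-for-Passover — reject
D: has peanut, so not peanut-free — no
E: nothing on the exclusion list — valid
F: has wheat flour, so not gluten-free; has wheat flour, so not kosher-for-Passover — out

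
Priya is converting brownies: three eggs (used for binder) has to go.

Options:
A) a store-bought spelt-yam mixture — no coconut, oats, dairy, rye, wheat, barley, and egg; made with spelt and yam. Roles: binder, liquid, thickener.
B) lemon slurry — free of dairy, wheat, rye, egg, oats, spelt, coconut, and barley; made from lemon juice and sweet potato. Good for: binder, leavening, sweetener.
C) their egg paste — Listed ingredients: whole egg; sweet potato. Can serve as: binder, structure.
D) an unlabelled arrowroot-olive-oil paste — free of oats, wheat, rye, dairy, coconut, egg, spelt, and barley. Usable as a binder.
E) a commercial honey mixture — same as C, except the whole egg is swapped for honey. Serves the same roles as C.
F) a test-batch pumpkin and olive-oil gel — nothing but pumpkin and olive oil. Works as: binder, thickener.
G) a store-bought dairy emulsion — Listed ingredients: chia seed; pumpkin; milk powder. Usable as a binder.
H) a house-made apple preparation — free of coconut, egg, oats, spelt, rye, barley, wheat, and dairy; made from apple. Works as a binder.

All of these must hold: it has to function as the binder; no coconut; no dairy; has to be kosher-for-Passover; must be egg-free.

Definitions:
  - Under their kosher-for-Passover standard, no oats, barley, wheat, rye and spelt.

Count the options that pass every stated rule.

5

A: has spelt, so not kosher-for-Passover — no
B: no egg, no coconut — OK
C: has whole egg, so not egg-free — reject
D: no egg, no coconut — keep
E: works as a binder, no coconut, no egg — OK
F: no egg, no coconut — OK
G: has milk powder, so not dairy-free — no
H: all constraints satisfied — OK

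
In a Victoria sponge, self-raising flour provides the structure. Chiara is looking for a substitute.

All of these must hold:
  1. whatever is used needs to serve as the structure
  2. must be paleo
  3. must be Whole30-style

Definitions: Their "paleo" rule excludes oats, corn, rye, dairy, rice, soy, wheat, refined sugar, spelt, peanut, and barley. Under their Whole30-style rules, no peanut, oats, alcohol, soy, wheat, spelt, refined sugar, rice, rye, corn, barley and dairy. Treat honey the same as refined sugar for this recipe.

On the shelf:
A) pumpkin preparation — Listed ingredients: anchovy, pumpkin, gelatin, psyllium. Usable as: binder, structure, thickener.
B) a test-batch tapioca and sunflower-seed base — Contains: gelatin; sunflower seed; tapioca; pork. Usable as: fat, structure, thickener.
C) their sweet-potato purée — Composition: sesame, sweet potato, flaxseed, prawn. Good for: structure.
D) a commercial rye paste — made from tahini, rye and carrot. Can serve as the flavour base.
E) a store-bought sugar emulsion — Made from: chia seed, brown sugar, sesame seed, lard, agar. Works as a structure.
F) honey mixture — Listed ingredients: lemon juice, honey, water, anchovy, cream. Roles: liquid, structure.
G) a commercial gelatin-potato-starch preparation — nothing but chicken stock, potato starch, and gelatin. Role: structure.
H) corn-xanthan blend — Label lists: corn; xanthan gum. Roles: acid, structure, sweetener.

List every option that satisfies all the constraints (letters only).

A: anchovy and gelatin etc. — none of it excluded — OK
B: all constraints satisfied — keep
C: sesame and prawn etc. — none of it excluded — OK
D: not usable as a structure; has rye, so not paleo (and 1 more) — reject
E: has brown sugar, so not paleo; has brown sugar, so not Whole30-style — reject
F: has cream, so not paleo; has cream, so not Whole30-style — no
G: all constraints satisfied — valid
H: has corn, so not paleo; has corn, so not Whole30-style — no

A, B, C, G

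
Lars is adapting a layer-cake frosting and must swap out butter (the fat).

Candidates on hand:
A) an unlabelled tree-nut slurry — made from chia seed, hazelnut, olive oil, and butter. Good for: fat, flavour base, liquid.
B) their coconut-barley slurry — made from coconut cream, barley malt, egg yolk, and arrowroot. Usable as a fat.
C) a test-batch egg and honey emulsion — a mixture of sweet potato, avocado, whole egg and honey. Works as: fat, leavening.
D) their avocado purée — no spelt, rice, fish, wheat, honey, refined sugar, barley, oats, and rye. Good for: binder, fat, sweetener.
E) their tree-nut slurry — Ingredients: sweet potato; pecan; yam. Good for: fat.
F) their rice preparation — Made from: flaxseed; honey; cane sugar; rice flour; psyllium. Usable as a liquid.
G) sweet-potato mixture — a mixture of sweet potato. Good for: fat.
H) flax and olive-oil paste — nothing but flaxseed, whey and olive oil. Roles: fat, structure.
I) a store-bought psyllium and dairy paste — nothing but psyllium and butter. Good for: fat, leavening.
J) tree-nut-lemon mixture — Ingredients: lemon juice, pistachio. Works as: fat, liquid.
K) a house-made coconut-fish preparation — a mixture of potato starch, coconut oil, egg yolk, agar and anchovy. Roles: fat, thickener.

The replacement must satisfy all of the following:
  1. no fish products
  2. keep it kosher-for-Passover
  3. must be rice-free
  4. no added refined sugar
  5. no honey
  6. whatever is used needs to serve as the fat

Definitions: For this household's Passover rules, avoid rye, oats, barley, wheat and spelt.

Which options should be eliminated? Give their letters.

A: works as a fat, no fish, no refined sugar — keep
B: has barley malt, so not kosher-for-Passover — out
C: has honey, so not honey-free — no
D: no fish, no honey — keep
E: only pecan, yam, and sweet potato; none excluded — OK
F: not usable as a fat; has honey, so not honey-free (and 2 more) — reject
G: only sweet potato; none excluded — OK
H: nothing on the exclusion list — keep
I: works as a fat, no fish, kosher-for-Passover — valid
J: works as a fat, no honey, no refined sugar — valid
K: has anchovy, so not fish-free — no

B, C, F, K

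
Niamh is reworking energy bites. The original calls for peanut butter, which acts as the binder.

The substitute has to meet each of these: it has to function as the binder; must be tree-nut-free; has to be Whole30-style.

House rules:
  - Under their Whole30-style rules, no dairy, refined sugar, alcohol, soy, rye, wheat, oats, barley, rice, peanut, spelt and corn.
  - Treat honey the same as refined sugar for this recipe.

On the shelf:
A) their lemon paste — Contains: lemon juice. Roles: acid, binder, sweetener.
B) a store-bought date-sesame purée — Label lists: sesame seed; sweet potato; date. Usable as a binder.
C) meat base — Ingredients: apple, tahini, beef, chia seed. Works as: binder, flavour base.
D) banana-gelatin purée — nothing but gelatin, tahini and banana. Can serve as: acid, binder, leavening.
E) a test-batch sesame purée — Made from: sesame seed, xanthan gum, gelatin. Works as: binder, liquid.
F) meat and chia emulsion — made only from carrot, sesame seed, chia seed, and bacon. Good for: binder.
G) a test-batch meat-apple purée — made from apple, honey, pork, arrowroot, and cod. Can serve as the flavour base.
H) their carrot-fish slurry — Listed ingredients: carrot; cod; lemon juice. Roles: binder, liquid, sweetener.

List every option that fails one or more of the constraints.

A: works as a binder, no tree nuts, Whole30-style — valid
B: only sesame seed, sweet potato and date; none excluded — valid
C: beef and tahini etc. — none of it excluded — OK
D: works as a binder, no tree nuts, Whole30-style — valid
E: works as a binder, Whole30-style, no tree nuts — valid
F: Whole30-style, no tree nuts — OK
G: not usable as a binder; has honey, so not Whole30-style — out
H: all constraints satisfied — valid

G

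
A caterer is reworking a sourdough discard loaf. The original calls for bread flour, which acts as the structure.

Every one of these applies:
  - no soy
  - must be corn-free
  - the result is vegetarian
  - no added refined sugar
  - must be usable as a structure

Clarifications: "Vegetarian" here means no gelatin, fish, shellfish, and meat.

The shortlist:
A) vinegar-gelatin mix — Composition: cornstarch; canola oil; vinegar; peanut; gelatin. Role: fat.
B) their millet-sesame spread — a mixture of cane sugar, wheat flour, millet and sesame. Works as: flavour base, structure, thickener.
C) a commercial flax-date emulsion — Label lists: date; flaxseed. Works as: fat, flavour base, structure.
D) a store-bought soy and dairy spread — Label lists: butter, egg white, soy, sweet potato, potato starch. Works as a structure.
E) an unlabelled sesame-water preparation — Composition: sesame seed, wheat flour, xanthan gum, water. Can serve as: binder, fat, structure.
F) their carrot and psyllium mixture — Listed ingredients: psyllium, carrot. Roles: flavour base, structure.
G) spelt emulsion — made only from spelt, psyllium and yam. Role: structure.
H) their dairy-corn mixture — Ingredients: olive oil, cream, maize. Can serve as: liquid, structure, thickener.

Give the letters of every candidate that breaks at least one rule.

A: not usable as a structure; has gelatin, so not vegetarian (and 1 more) — no
B: has cane sugar, so not no-added-sugar — out
C: only date and flaxseed; none excluded — keep
D: has soy, so not soy-free — no
E: works as a structure, no soy, vegetarian — valid
F: only carrot and psyllium; none excluded — valid
G: nothing on the exclusion list — valid
H: has maize, so not corn-free — no

A, B, D, H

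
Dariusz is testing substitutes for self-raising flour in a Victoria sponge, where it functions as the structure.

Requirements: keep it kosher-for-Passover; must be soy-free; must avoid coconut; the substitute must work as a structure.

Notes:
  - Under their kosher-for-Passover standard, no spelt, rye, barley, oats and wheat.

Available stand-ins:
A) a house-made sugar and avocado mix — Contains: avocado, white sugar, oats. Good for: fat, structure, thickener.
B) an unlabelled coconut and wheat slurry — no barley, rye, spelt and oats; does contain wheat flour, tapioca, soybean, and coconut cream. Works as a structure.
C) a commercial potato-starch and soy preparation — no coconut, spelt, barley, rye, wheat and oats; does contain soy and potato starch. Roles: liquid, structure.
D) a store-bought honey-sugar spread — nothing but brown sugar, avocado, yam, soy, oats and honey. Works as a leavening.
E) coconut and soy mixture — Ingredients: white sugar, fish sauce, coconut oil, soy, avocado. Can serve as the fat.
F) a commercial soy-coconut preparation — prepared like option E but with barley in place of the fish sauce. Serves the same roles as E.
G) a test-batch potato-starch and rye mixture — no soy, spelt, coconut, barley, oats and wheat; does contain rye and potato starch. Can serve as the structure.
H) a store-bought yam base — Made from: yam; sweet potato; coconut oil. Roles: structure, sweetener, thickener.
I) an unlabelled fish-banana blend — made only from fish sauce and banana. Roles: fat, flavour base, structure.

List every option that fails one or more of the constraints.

A: has oats, so not kosher-for-Passover — out
B: has wheat flour, so not kosher-for-Passover; has coconut cream, so not coconut-free (and 1 more) — reject
C: has soy, so not soy-free — out
D: not usable as a structure; has oats, so not kosher-for-Passover (and 1 more) — no
E: not usable as a structure; has coconut oil, so not coconut-free (and 1 more) — out
F: not usable as a structure; has barley, so not kosher-for-Passover (and 2 more) — no
G: has rye, so not kosher-for-Passover — out
H: has coconut oil, so not coconut-free — no
I: all constraints satisfied — valid

A, B, C, D, E, F, G, H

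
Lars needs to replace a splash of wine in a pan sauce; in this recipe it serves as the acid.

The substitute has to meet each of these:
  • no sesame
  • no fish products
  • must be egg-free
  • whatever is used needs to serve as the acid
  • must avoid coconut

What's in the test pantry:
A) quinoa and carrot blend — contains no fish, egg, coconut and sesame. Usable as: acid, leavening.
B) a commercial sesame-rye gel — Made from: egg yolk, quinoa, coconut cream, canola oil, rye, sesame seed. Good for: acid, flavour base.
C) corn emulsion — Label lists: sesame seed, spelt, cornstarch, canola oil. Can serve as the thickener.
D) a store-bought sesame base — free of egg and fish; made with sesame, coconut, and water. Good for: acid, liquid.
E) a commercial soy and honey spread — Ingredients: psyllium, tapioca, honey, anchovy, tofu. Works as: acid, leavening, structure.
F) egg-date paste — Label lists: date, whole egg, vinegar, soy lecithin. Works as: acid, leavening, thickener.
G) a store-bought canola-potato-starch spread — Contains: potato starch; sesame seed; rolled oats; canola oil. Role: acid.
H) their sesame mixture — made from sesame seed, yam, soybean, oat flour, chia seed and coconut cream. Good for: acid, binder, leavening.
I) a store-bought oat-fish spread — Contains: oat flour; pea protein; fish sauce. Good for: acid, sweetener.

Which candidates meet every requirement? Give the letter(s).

A

A: nothing on the exclusion list — keep
B: has egg yolk, so not egg-free; has sesame seed, so not sesame-free (and 1 more) — no
C: not usable as an acid; has sesame seed, so not sesame-free — no
D: has sesame, so not sesame-free; has coconut, so not coconut-free — reject
E: has anchovy, so not fish-free — no
F: has whole egg, so not egg-free — no
G: has sesame seed, so not sesame-free — out
H: has sesame seed, so not sesame-free; has coconut cream, so not coconut-free — out
I: has fish sauce, so not fish-free — no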